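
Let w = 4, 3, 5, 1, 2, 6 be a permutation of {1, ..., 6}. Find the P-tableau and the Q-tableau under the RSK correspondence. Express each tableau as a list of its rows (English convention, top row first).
P = [[1, 2, 6], [3, 5], [4]], Q = [[1, 3, 6], [2, 5], [4]]

Insert each entry of the permutation into P by Schensted row insertion, recording in Q the position of each new cell.

Insert 4: appended to row 1. P = [[4]].
Insert 3: 3 bumps 4 from row 1; 4 starts row 2. P = [[3], [4]].
Insert 5: appended to row 1. P = [[3, 5], [4]].
Insert 1: 1 bumps 3 from row 1; 3 bumps 4 from row 2; 4 starts row 3. P = [[1, 5], [3], [4]].
Insert 2: 2 bumps 5 from row 1; 5 appends to row 2. P = [[1, 2], [3, 5], [4]].
Insert 6: appended to row 1. P = [[1, 2, 6], [3, 5], [4]].

So P = [[1, 2, 6], [3, 5], [4]], Q = [[1, 3, 6], [2, 5], [4]].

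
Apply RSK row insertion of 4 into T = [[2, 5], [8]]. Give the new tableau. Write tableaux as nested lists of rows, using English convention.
In row 1, 4 replaces 5 (the leftmost entry greater than 4); 5 is bumped to row 2. In row 2, 5 replaces 8 (the leftmost entry greater than 5); 8 is bumped to row 3. 8 starts a new row 3. The new tableau is [[2, 4], [5], [8]].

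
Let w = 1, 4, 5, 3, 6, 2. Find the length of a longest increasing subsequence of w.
4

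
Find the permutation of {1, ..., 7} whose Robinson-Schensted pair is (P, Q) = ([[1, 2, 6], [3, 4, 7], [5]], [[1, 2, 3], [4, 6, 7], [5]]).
Reverse the RSK construction: for i from n down to 1, find the cell of Q containing i, remove the entry at that cell from P, and reverse-bump it up through P; the value ejected from row 1 is w(i).

Step i=7: Q has 7 at row 2, column 3; remove 7 from row 2 of P and reverse-bump: 7 enters row 1 and ejects 6. So w(7) = 6. P is now [[1, 2, 7], [3, 4], [5]].
Step i=6: Q has 6 at row 2, column 2; remove 4 from row 2 of P and reverse-bump: 4 enters row 1 and ejects 2. So w(6) = 2. P is now [[1, 4, 7], [3], [5]].
Step i=5: Q has 5 at row 3, column 1; remove 5 from row 3 of P and reverse-bump: 5 enters row 2 and ejects 3; 3 enters row 1 and ejects 1. So w(5) = 1. P is now [[3, 4, 7], [5]].
Step i=4: Q has 4 at row 2, column 1; remove 5 from row 2 of P and reverse-bump: 5 enters row 1 and ejects 4. So w(4) = 4. P is now [[3, 5, 7]].
Step i=3: Q has 3 at row 1, column 3; remove that cell from P, ejecting 7. So w(3) = 7. P is now [[3, 5]].
Step i=2: Q has 2 at row 1, column 2; remove that cell from P, ejecting 5. So w(2) = 5. P is now [[3]].
Step i=1: Q has 1 at row 1, column 1; remove that cell from P, ejecting 3. So w(1) = 3. P is now [].

So w = 3 5 7 4 1 2 6.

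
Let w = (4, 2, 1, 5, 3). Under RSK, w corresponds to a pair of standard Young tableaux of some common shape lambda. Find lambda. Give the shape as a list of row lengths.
[2, 2, 1]

Row-insert each entry into an empty tableau.

After inserting 4: P = [[4]].
After inserting 2: P = [[2], [4]].
After inserting 1: P = [[1], [2], [4]].
After inserting 5: P = [[1, 5], [2], [4]].
After inserting 3: P = [[1, 3], [2, 5], [4]].

The final insertion tableau P = [[1, 3], [2, 5], [4]] has shape [2, 2, 1].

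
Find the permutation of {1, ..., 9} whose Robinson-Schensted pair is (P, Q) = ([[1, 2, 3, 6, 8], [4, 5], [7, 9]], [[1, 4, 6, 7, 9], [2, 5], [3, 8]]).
Reverse the RSK construction: for i from n down to 1, find the cell of Q containing i, remove the entry at that cell from P, and reverse-bump it up through P; the value ejected from row 1 is w(i).

Step i=9: Q has 9 at row 1, column 5; remove that cell from P, ejecting 8. So w(9) = 8. P is now [[1, 2, 3, 6], [4, 5], [7, 9]].
Step i=8: Q has 8 at row 3, column 2; remove 9 from row 3 of P and reverse-bump: 9 enters row 2 and ejects 5; 5 enters row 1 and ejects 3. So w(8) = 3. P is now [[1, 2, 5, 6], [4, 9], [7]].
Step i=7: Q has 7 at row 1, column 4; remove that cell from P, ejecting 6. So w(7) = 6. P is now [[1, 2, 5], [4, 9], [7]].
Step i=6: Q has 6 at row 1, column 3; remove that cell from P, ejecting 5. So w(6) = 5. P is now [[1, 2], [4, 9], [7]].
Step i=5: Q has 5 at row 2, column 2; remove 9 from row 2 of P and reverse-bump: 9 enters row 1 and ejects 2. So w(5) = 2. P is now [[1, 9], [4], [7]].
Step i=4: Q has 4 at row 1, column 2; remove that cell from P, ejecting 9. So w(4) = 9. P is now [[1], [4], [7]].
Step i=3: Q has 3 at row 3, column 1; remove 7 from row 3 of P and reverse-bump: 7 enters row 2 and ejects 4; 4 enters row 1 and ejects 1. So w(3) = 1. P is now [[4], [7]].
Step i=2: Q has 2 at row 2, column 1; remove 7 from row 2 of P and reverse-bump: 7 enters row 1 and ejects 4. So w(2) = 4. P is now [[7]].
Step i=1: Q has 1 at row 1, column 1; remove that cell from P, ejecting 7. So w(1) = 7. P is now [].

So w = 7 4 1 9 2 5 6 3 8.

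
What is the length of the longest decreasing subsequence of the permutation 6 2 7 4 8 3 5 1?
4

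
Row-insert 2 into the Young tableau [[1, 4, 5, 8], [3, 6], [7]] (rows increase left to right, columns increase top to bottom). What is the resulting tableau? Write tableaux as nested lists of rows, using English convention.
[[1, 2, 5, 8], [3, 4], [6], [7]]

In row 1, 2 replaces 4 (the leftmost entry greater than 2); 4 is bumped to row 2. In row 2, 4 replaces 6 (the leftmost entry greater than 4); 6 is bumped to row 3. In row 3, 6 replaces 7 (the leftmost entry greater than 6); 7 is bumped to row 4. 7 starts a new row 4. The new tableau is [[1, 2, 5, 8], [3, 4], [6], [7]].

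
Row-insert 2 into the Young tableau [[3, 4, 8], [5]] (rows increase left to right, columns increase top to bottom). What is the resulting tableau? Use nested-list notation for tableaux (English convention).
[[2, 4, 8], [3], [5]]

In row 1, 2 replaces 3 (the leftmost entry greater than 2); 3 is bumped to row 2. In row 2, 3 replaces 5 (the leftmost entry greater than 3); 5 is bumped to row 3. 5 starts a new row 3. The new tableau is [[2, 4, 8], [3], [5]].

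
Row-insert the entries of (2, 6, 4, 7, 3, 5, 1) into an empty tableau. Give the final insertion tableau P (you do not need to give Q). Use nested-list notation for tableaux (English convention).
Insert 2: appended to row 1. P = [[2]].
Insert 6: appended to row 1. P = [[2, 6]].
Insert 4: 4 bumps 6 from row 1; 6 starts row 2. P = [[2, 4], [6]].
Insert 7: appended to row 1. P = [[2, 4, 7], [6]].
Insert 3: 3 bumps 4 from row 1; 4 bumps 6 from row 2; 6 starts row 3. P = [[2, 3, 7], [4], [6]].
Insert 5: 5 bumps 7 from row 1; 7 appends to row 2. P = [[2, 3, 5], [4, 7], [6]].
Insert 1: 1 bumps 2 from row 1; 2 bumps 4 from row 2; 4 bumps 6 from row 3; 6 starts row 4. P = [[1, 3, 5], [2, 7], [4], [6]].

So P = [[1, 3, 5], [2, 7], [4], [6]].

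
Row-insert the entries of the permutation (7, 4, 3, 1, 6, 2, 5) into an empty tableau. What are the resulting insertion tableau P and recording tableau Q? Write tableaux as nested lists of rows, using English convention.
Insert each entry of the permutation into P by Schensted row insertion, recording in Q the position of each new cell.

Insert 7: appended to row 1. P = [[7]].
Insert 4: 4 bumps 7 from row 1; 7 starts row 2. P = [[4], [7]].
Insert 3: 3 bumps 4 from row 1; 4 bumps 7 from row 2; 7 starts row 3. P = [[3], [4], [7]].
Insert 1: 1 bumps 3 from row 1; 3 bumps 4 from row 2; 4 bumps 7 from row 3; 7 starts row 4. P = [[1], [3], [4], [7]].
Insert 6: appended to row 1. P = [[1, 6], [3], [4], [7]].
Insert 2: 2 bumps 6 from row 1; 6 appends to row 2. P = [[1, 2], [3, 6], [4], [7]].
Insert 5: appended to row 1. P = [[1, 2, 5], [3, 6], [4], [7]].

So P = [[1, 2, 5], [3, 6], [4], [7]], Q = [[1, 5, 7], [2, 6], [3], [4]].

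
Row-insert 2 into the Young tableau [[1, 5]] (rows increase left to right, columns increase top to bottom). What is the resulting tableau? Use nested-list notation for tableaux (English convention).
[[1, 2], [5]]

In row 1, 2 replaces 5 (the leftmost entry greater than 2); 5 is bumped to row 2. 5 starts a new row 2. The new tableau is [[1, 2], [5]].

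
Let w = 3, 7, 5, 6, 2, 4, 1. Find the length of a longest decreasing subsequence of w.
4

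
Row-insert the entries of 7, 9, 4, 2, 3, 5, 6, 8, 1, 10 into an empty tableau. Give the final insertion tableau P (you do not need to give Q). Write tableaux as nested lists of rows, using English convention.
P = [[1, 3, 5, 6, 8, 10], [2, 9], [4], [7]]

Insert 7: appended to row 1. P = [[7]].
Insert 9: appended to row 1. P = [[7, 9]].
Insert 4: 4 bumps 7 from row 1; 7 starts row 2. P = [[4, 9], [7]].
Insert 2: 2 bumps 4 from row 1; 4 bumps 7 from row 2; 7 starts row 3. P = [[2, 9], [4], [7]].
Insert 3: 3 bumps 9 from row 1; 9 appends to row 2. P = [[2, 3], [4, 9], [7]].
Insert 5: appended to row 1. P = [[2, 3, 5], [4, 9], [7]].
Insert 6: appended to row 1. P = [[2, 3, 5, 6], [4, 9], [7]].
Insert 8: appended to row 1. P = [[2, 3, 5, 6, 8], [4, 9], [7]].
Insert 1: 1 bumps 2 from row 1; 2 bumps 4 from row 2; 4 bumps 7 from row 3; 7 starts row 4. P = [[1, 3, 5, 6, 8], [2, 9], [4], [7]].
Insert 10: appended to row 1. P = [[1, 3, 5, 6, 8, 10], [2, 9], [4], [7]].

So P = [[1, 3, 5, 6, 8, 10], [2, 9], [4], [7]].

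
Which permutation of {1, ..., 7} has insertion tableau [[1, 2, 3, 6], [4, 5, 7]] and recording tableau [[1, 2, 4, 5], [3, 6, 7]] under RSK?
1 4 2 5 7 3 6

Reverse the RSK construction: for i from n down to 1, find the cell of Q containing i, remove the entry at that cell from P, and reverse-bump it up through P; the value ejected from row 1 is w(i).

Step i=7: Q has 7 at row 2, column 3; remove 7 from row 2 of P and reverse-bump: 7 enters row 1 and ejects 6. So w(7) = 6. P is now [[1, 2, 3, 7], [4, 5]].
Step i=6: Q has 6 at row 2, column 2; remove 5 from row 2 of P and reverse-bump: 5 enters row 1 and ejects 3. So w(6) = 3. P is now [[1, 2, 5, 7], [4]].
Step i=5: Q has 5 at row 1, column 4; remove that cell from P, ejecting 7. So w(5) = 7. P is now [[1, 2, 5], [4]].
Step i=4: Q has 4 at row 1, column 3; remove that cell from P, ejecting 5. So w(4) = 5. P is now [[1, 2], [4]].
Step i=3: Q has 3 at row 2, column 1; remove 4 from row 2 of P and reverse-bump: 4 enters row 1 and ejects 2. So w(3) = 2. P is now [[1, 4]].
Step i=2: Q has 2 at row 1, column 2; remove that cell from P, ejecting 4. So w(2) = 4. P is now [[1]].
Step i=1: Q has 1 at row 1, column 1; remove that cell from P, ejecting 1. So w(1) = 1. P is now [].

So w = 1 4 2 5 7 3 6.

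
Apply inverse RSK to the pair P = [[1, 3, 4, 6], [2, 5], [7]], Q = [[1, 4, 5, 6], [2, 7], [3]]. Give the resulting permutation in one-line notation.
Reverse the RSK construction: for i from n down to 1, find the cell of Q containing i, remove the entry at that cell from P, and reverse-bump it up through P; the value ejected from row 1 is w(i).

Step i=7: Q has 7 at row 2, column 2; remove 5 from row 2 of P and reverse-bump: 5 enters row 1 and ejects 4. So w(7) = 4. P is now [[1, 3, 5, 6], [2], [7]].
Step i=6: Q has 6 at row 1, column 4; remove that cell from P, ejecting 6. So w(6) = 6. P is now [[1, 3, 5], [2], [7]].
Step i=5: Q has 5 at row 1, column 3; remove that cell from P, ejecting 5. So w(5) = 5. P is now [[1, 3], [2], [7]].
Step i=4: Q has 4 at row 1, column 2; remove that cell from P, ejecting 3. So w(4) = 3. P is now [[1], [2], [7]].
Step i=3: Q has 3 at row 3, column 1; remove 7 from row 3 of P and reverse-bump: 7 enters row 2 and ejects 2; 2 enters row 1 and ejects 1. So w(3) = 1. P is now [[2], [7]].
Step i=2: Q has 2 at row 2, column 1; remove 7 from row 2 of P and reverse-bump: 7 enters row 1 and ejects 2. So w(2) = 2. P is now [[7]].
Step i=1: Q has 1 at row 1, column 1; remove that cell from P, ejecting 7. So w(1) = 7. P is now [].

So w = 7 2 1 3 5 6 4.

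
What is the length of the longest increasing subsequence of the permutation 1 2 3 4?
4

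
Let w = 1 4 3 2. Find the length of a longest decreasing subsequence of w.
3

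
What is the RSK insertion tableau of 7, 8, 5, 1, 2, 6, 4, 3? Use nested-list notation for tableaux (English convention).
P = [[1, 2, 3], [4, 6], [5, 8], [7]]

Insert 7: appended to row 1. P = [[7]].
Insert 8: appended to row 1. P = [[7, 8]].
Insert 5: 5 bumps 7 from row 1; 7 starts row 2. P = [[5, 8], [7]].
Insert 1: 1 bumps 5 from row 1; 5 bumps 7 from row 2; 7 starts row 3. P = [[1, 8], [5], [7]].
Insert 2: 2 bumps 8 from row 1; 8 appends to row 2. P = [[1, 2], [5, 8], [7]].
Insert 6: appended to row 1. P = [[1, 2, 6], [5, 8], [7]].
Insert 4: 4 bumps 6 from row 1; 6 bumps 8 from row 2; 8 appends to row 3. P = [[1, 2, 4], [5, 6], [7, 8]].
Insert 3: 3 bumps 4 from row 1; 4 bumps 5 from row 2; 5 bumps 7 from row 3; 7 starts row 4. P = [[1, 2, 3], [4, 6], [5, 8], [7]].

So P = [[1, 2, 3], [4, 6], [5, 8], [7]].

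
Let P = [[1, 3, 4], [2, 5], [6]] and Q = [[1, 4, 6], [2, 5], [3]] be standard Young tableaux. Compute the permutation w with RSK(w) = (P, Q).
6 2 1 5 3 4

Reverse the RSK construction: for i from n down to 1, find the cell of Q containing i, remove the entry at that cell from P, and reverse-bump it up through P; the value ejected from row 1 is w(i).

Step i=6: Q has 6 at row 1, column 3; remove that cell from P, ejecting 4. So w(6) = 4. P is now [[1, 3], [2, 5], [6]].
Step i=5: Q has 5 at row 2, column 2; remove 5 from row 2 of P and reverse-bump: 5 enters row 1 and ejects 3. So w(5) = 3. P is now [[1, 5], [2], [6]].
Step i=4: Q has 4 at row 1, column 2; remove that cell from P, ejecting 5. So w(4) = 5. P is now [[1], [2], [6]].
Step i=3: Q has 3 at row 3, column 1; remove 6 from row 3 of P and reverse-bump: 6 enters row 2 and ejects 2; 2 enters row 1 and ejects 1. So w(3) = 1. P is now [[2], [6]].
Step i=2: Q has 2 at row 2, column 1; remove 6 from row 2 of P and reverse-bump: 6 enters row 1 and ejects 2. So w(2) = 2. P is now [[6]].
Step i=1: Q has 1 at row 1, column 1; remove that cell from P, ejecting 6. So w(1) = 6. P is now [].

So w = 6 2 1 5 3 4.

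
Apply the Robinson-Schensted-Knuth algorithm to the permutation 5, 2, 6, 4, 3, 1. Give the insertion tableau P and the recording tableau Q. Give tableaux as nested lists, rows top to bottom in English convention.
Insert each entry of the permutation into P by Schensted row insertion, recording in Q the position of each new cell.

Insert 5: appended to row 1. P = [[5]].
Insert 2: 2 bumps 5 from row 1; 5 starts row 2. P = [[2], [5]].
Insert 6: appended to row 1. P = [[2, 6], [5]].
Insert 4: 4 bumps 6 from row 1; 6 appends to row 2. P = [[2, 4], [5, 6]].
Insert 3: 3 bumps 4 from row 1; 4 bumps 5 from row 2; 5 starts row 3. P = [[2, 3], [4, 6], [5]].
Insert 1: 1 bumps 2 from row 1; 2 bumps 4 from row 2; 4 bumps 5 from row 3; 5 starts row 4. P = [[1, 3], [2, 6], [4], [5]].

So P = [[1, 3], [2, 6], [4], [5]], Q = [[1, 3], [2, 4], [5], [6]].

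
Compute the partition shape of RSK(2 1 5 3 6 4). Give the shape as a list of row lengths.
[3, 3]

Row-insert each entry into an empty tableau.

After inserting 2: P = [[2]].
After inserting 1: P = [[1], [2]].
After inserting 5: P = [[1, 5], [2]].
After inserting 3: P = [[1, 3], [2, 5]].
After inserting 6: P = [[1, 3, 6], [2, 5]].
After inserting 4: P = [[1, 3, 4], [2, 5, 6]].

The final insertion tableau P = [[1, 3, 4], [2, 5, 6]] has shape [3, 3].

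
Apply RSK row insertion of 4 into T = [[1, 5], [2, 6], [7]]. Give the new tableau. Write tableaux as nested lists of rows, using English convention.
In row 1, 4 replaces 5 (the leftmost entry greater than 4); 5 is bumped to row 2. In row 2, 5 replaces 6 (the leftmost entry greater than 5); 6 is bumped to row 3. In row 3, 6 replaces 7 (the leftmost entry greater than 6); 7 is bumped to row 4. 7 starts a new row 4. The new tableau is [[1, 4], [2, 5], [6], [7]].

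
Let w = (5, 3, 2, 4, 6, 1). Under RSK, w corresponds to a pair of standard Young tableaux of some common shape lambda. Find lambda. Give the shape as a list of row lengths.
[3, 1, 1, 1]

RSK row insertion gives P = [[1, 4, 6], [2], [3], [5]], which has shape [3, 1, 1, 1].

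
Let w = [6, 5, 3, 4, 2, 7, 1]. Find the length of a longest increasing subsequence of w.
3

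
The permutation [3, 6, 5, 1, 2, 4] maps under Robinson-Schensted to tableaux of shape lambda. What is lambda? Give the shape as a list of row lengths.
Row-insert each entry into an empty tableau.

After inserting 3: P = [[3]].
After inserting 6: P = [[3, 6]].
After inserting 5: P = [[3, 5], [6]].
After inserting 1: P = [[1, 5], [3], [6]].
After inserting 2: P = [[1, 2], [3, 5], [6]].
After inserting 4: P = [[1, 2, 4], [3, 5], [6]].

The final insertion tableau P = [[1, 2, 4], [3, 5], [6]] has shape [3, 2, 1].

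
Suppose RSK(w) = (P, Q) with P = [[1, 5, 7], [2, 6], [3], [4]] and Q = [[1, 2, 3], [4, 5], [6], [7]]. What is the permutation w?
4 6 7 3 5 2 1

Reverse the RSK construction: for i from n down to 1, find the cell of Q containing i, remove the entry at that cell from P, and reverse-bump it up through P; the value ejected from row 1 is w(i).

Step i=7: Q has 7 at row 4, column 1; remove 4 from row 4 of P and reverse-bump: 4 enters row 3 and ejects 3; 3 enters row 2 and ejects 2; 2 enters row 1 and ejects 1. So w(7) = 1. P is now [[2, 5, 7], [3, 6], [4]].
Step i=6: Q has 6 at row 3, column 1; remove 4 from row 3 of P and reverse-bump: 4 enters row 2 and ejects 3; 3 enters row 1 and ejects 2. So w(6) = 2. P is now [[3, 5, 7], [4, 6]].
Step i=5: Q has 5 at row 2, column 2; remove 6 from row 2 of P and reverse-bump: 6 enters row 1 and ejects 5. So w(5) = 5. P is now [[3, 6, 7], [4]].
Step i=4: Q has 4 at row 2, column 1; remove 4 from row 2 of P and reverse-bump: 4 enters row 1 and ejects 3. So w(4) = 3. P is now [[4, 6, 7]].
Step i=3: Q has 3 at row 1, column 3; remove that cell from P, ejecting 7. So w(3) = 7. P is now [[4, 6]].
Step i=2: Q has 2 at row 1, column 2; remove that cell from P, ejecting 6. So w(2) = 6. P is now [[4]].
Step i=1: Q has 1 at row 1, column 1; remove that cell from P, ejecting 4. So w(1) = 4. P is now [].

So w = 4 6 7 3 5 2 1.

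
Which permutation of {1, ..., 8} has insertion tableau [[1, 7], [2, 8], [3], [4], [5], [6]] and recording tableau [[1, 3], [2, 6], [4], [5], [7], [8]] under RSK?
Reverse the RSK construction: for i from n down to 1, find the cell of Q containing i, remove the entry at that cell from P, and reverse-bump it up through P; the value ejected from row 1 is w(i).

Step i=8: Q has 8 at row 6, column 1; remove 6 from row 6 of P and reverse-bump: 6 enters row 5 and ejects 5; 5 enters row 4 and ejects 4; 4 enters row 3 and ejects 3; 3 enters row 2 and ejects 2; 2 enters row 1 and ejects 1. So w(8) = 1. P is now [[2, 7], [3, 8], [4], [5], [6]].
Step i=7: Q has 7 at row 5, column 1; remove 6 from row 5 of P and reverse-bump: 6 enters row 4 and ejects 5; 5 enters row 3 and ejects 4; 4 enters row 2 and ejects 3; 3 enters row 1 and ejects 2. So w(7) = 2. P is now [[3, 7], [4, 8], [5], [6]].
Step i=6: Q has 6 at row 2, column 2; remove 8 from row 2 of P and reverse-bump: 8 enters row 1 and ejects 7. So w(6) = 7. P is now [[3, 8], [4], [5], [6]].
Step i=5: Q has 5 at row 4, column 1; remove 6 from row 4 of P and reverse-bump: 6 enters row 3 and ejects 5; 5 enters row 2 and ejects 4; 4 enters row 1 and ejects 3. So w(5) = 3. P is now [[4, 8], [5], [6]].
Step i=4: Q has 4 at row 3, column 1; remove 6 from row 3 of P and reverse-bump: 6 enters row 2 and ejects 5; 5 enters row 1 and ejects 4. So w(4) = 4. P is now [[5, 8], [6]].
Step i=3: Q has 3 at row 1, column 2; remove that cell from P, ejecting 8. So w(3) = 8. P is now [[5], [6]].
Step i=2: Q has 2 at row 2, column 1; remove 6 from row 2 of P and reverse-bump: 6 enters row 1 and ejects 5. So w(2) = 5. P is now [[6]].
Step i=1: Q has 1 at row 1, column 1; remove that cell from P, ejecting 6. So w(1) = 6. P is now [].

So w = 6 5 8 4 3 7 2 1.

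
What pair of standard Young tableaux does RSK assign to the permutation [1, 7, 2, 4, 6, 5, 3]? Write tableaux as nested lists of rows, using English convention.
P = [[1, 2, 3, 5], [4], [6], [7]], Q = [[1, 2, 4, 5], [3], [6], [7]]

Insert each entry of the permutation into P by Schensted row insertion, recording in Q the position of each new cell.

Insert 1: appended to row 1. P = [[1]].
Insert 7: appended to row 1. P = [[1, 7]].
Insert 2: 2 bumps 7 from row 1; 7 starts row 2. P = [[1, 2], [7]].
Insert 4: appended to row 1. P = [[1, 2, 4], [7]].
Insert 6: appended to row 1. P = [[1, 2, 4, 6], [7]].
Insert 5: 5 bumps 6 from row 1; 6 bumps 7 from row 2; 7 starts row 3. P = [[1, 2, 4, 5], [6], [7]].
Insert 3: 3 bumps 4 from row 1; 4 bumps 6 from row 2; 6 bumps 7 from row 3; 7 starts row 4. P = [[1, 2, 3, 5], [4], [6], [7]].

So P = [[1, 2, 3, 5], [4], [6], [7]], Q = [[1, 2, 4, 5], [3], [6], [7]].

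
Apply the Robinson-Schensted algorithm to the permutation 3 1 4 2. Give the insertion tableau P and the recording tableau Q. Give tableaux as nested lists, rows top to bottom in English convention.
P = [[1, 2], [3, 4]], Q = [[1, 3], [2, 4]]

Insert each entry of the permutation into P by Schensted row insertion, recording in Q the position of each new cell.

Insert 3: appended to row 1. P = [[3]].
Insert 1: 1 bumps 3 from row 1; 3 starts row 2. P = [[1], [3]].
Insert 4: appended to row 1. P = [[1, 4], [3]].
Insert 2: 2 bumps 4 from row 1; 4 appends to row 2. P = [[1, 2], [3, 4]].

So P = [[1, 2], [3, 4]], Q = [[1, 3], [2, 4]].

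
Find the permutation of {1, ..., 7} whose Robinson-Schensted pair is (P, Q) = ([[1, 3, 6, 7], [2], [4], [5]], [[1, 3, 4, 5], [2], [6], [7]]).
Reverse the RSK construction: for i from n down to 1, find the cell of Q containing i, remove the entry at that cell from P, and reverse-bump it up through P; the value ejected from row 1 is w(i).

Step i=7: Q has 7 at row 4, column 1; remove 5 from row 4 of P and reverse-bump: 5 enters row 3 and ejects 4; 4 enters row 2 and ejects 2; 2 enters row 1 and ejects 1. So w(7) = 1. P is now [[2, 3, 6, 7], [4], [5]].
Step i=6: Q has 6 at row 3, column 1; remove 5 from row 3 of P and reverse-bump: 5 enters row 2 and ejects 4; 4 enters row 1 and ejects 3. So w(6) = 3. P is now [[2, 4, 6, 7], [5]].
Step i=5: Q has 5 at row 1, column 4; remove that cell from P, ejecting 7. So w(5) = 7. P is now [[2, 4, 6], [5]].
Step i=4: Q has 4 at row 1, column 3; remove that cell from P, ejecting 6. So w(4) = 6. P is now [[2, 4], [5]].
Step i=3: Q has 3 at row 1, column 2; remove that cell from P, ejecting 4. So w(3) = 4. P is now [[2], [5]].
Step i=2: Q has 2 at row 2, column 1; remove 5 from row 2 of P and reverse-bump: 5 enters row 1 and ejects 2. So w(2) = 2. P is now [[5]].
Step i=1: Q has 1 at row 1, column 1; remove that cell from P, ejecting 5. So w(1) = 5. P is now [].

So w = 5 2 4 6 7 3 1.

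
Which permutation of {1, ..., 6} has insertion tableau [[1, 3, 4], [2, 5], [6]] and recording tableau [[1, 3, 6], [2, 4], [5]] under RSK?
2 1 6 5 3 4

Reverse RSK: for i = n, n-1, ..., 1, locate i in Q, remove the corresponding corner cell from P, and reverse-bump its entry up through P; the value ejected from row 1 is w(i).

So w = 2 1 6 5 3 4.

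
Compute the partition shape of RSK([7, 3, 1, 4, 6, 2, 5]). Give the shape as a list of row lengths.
Row-insert each entry into an empty tableau.

After inserting 7: P = [[7]].
After inserting 3: P = [[3], [7]].
After inserting 1: P = [[1], [3], [7]].
After inserting 4: P = [[1, 4], [3], [7]].
After inserting 6: P = [[1, 4, 6], [3], [7]].
After inserting 2: P = [[1, 2, 6], [3, 4], [7]].
After inserting 5: P = [[1, 2, 5], [3, 4, 6], [7]].

The final insertion tableau P = [[1, 2, 5], [3, 4, 6], [7]] has shape [3, 3, 1].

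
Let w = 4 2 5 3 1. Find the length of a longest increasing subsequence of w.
2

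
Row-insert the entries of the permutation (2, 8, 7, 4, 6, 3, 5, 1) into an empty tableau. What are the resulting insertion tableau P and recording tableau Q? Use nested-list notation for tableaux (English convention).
P = [[1, 3, 5], [2, 6], [4], [7], [8]], Q = [[1, 2, 5], [3, 7], [4], [6], [8]]

Insert each entry of the permutation into P by Schensted row insertion, recording in Q the position of each new cell.

Insert 2: appended to row 1. P = [[2]], Q = [[1]].
Insert 8: appended to row 1. P = [[2, 8]], Q = [[1, 2]].
Insert 7: 7 bumps 8 from row 1; 8 starts row 2. P = [[2, 7], [8]], Q = [[1, 2], [3]].
Insert 4: 4 bumps 7 from row 1; 7 bumps 8 from row 2; 8 starts row 3. P = [[2, 4], [7], [8]], Q = [[1, 2], [3], [4]].
Insert 6: appended to row 1. P = [[2, 4, 6], [7], [8]], Q = [[1, 2, 5], [3], [4]].
Insert 3: 3 bumps 4 from row 1; 4 bumps 7 from row 2; 7 bumps 8 from row 3; 8 starts row 4. P = [[2, 3, 6], [4], [7], [8]], Q = [[1, 2, 5], [3], [4], [6]].
Insert 5: 5 bumps 6 from row 1; 6 appends to row 2. P = [[2, 3, 5], [4, 6], [7], [8]], Q = [[1, 2, 5], [3, 7], [4], [6]].
Insert 1: 1 bumps 2 from row 1; 2 bumps 4 from row 2; 4 bumps 7 from row 3; 7 bumps 8 from row 4; 8 starts row 5. P = [[1, 3, 5], [2, 6], [4], [7], [8]], Q = [[1, 2, 5], [3, 7], [4], [6], [8]].

So P = [[1, 3, 5], [2, 6], [4], [7], [8]], Q = [[1, 2, 5], [3, 7], [4], [6], [8]].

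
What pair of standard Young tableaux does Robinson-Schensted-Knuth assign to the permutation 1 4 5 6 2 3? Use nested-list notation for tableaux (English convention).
Insert each entry of the permutation into P by Schensted row insertion, recording in Q the position of each new cell.

After inserting 1: P = [[1]].
After inserting 4: P = [[1, 4]].
After inserting 5: P = [[1, 4, 5]].
After inserting 6: P = [[1, 4, 5, 6]].
After inserting 2: P = [[1, 2, 5, 6], [4]].
After inserting 3: P = [[1, 2, 3, 6], [4, 5]].

So P = [[1, 2, 3, 6], [4, 5]], Q = [[1, 2, 3, 4], [5, 6]].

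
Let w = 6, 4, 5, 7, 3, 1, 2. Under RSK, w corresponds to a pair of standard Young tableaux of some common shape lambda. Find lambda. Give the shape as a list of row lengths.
[3, 2, 1, 1]

Row-insert each entry into an empty tableau.

After inserting 6: P = [[6]].
After inserting 4: P = [[4], [6]].
After inserting 5: P = [[4, 5], [6]].
After inserting 7: P = [[4, 5, 7], [6]].
After inserting 3: P = [[3, 5, 7], [4], [6]].
After inserting 1: P = [[1, 5, 7], [3], [4], [6]].
After inserting 2: P = [[1, 2, 7], [3, 5], [4], [6]].

The final insertion tableau P = [[1, 2, 7], [3, 5], [4], [6]] has shape [3, 2, 1, 1].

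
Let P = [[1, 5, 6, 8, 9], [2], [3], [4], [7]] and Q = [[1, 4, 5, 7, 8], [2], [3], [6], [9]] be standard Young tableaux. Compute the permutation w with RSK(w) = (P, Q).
Reverse RSK: for i = n, n-1, ..., 1, locate i in Q, remove the corresponding corner cell from P, and reverse-bump its entry up through P; the value ejected from row 1 is w(i).

So w = 7 4 3 5 6 2 8 9 1.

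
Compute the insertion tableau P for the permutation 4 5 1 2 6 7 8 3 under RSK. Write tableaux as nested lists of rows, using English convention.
P = [[1, 2, 3, 7, 8], [4, 5, 6]]

After inserting 4: P = [[4]].
After inserting 5: P = [[4, 5]].
After inserting 1: P = [[1, 5], [4]].
After inserting 2: P = [[1, 2], [4, 5]].
After inserting 6: P = [[1, 2, 6], [4, 5]].
After inserting 7: P = [[1, 2, 6, 7], [4, 5]].
After inserting 8: P = [[1, 2, 6, 7, 8], [4, 5]].
After inserting 3: P = [[1, 2, 3, 7, 8], [4, 5, 6]].

So P = [[1, 2, 3, 7, 8], [4, 5, 6]].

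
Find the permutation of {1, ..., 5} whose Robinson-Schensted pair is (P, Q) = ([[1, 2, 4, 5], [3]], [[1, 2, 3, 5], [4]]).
Reverse the RSK construction: for i from n down to 1, find the cell of Q containing i, remove the entry at that cell from P, and reverse-bump it up through P; the value ejected from row 1 is w(i).

Step i=5: Q has 5 at row 1, column 4; remove that cell from P, ejecting 5. So w(5) = 5. P is now [[1, 2, 4], [3]].
Step i=4: Q has 4 at row 2, column 1; remove 3 from row 2 of P and reverse-bump: 3 enters row 1 and ejects 2. So w(4) = 2. P is now [[1, 3, 4]].
Step i=3: Q has 3 at row 1, column 3; remove that cell from P, ejecting 4. So w(3) = 4. P is now [[1, 3]].
Step i=2: Q has 2 at row 1, column 2; remove that cell from P, ejecting 3. So w(2) = 3. P is now [[1]].
Step i=1: Q has 1 at row 1, column 1; remove that cell from P, ejecting 1. So w(1) = 1. P is now [].

So w = 1 3 4 2 5.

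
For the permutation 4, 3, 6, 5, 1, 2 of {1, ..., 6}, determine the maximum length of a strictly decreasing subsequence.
3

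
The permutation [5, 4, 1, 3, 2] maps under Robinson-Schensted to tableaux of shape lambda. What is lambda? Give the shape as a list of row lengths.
Row-insert each entry into an empty tableau.

After inserting 5: P = [[5]].
After inserting 4: P = [[4], [5]].
After inserting 1: P = [[1], [4], [5]].
After inserting 3: P = [[1, 3], [4], [5]].
After inserting 2: P = [[1, 2], [3], [4], [5]].

The final insertion tableau P = [[1, 2], [3], [4], [5]] has shape [2, 1, 1, 1].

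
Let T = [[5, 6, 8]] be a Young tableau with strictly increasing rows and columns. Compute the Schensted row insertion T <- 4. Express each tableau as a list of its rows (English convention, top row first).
In row 1, 4 replaces 5 (the leftmost entry greater than 4); 5 is bumped to row 2. 5 starts a new row 2. The new tableau is [[4, 6, 8], [5]].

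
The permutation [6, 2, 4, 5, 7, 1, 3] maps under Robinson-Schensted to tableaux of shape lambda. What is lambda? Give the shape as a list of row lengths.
[4, 2, 1]

Row-insert each entry into an empty tableau.

After inserting 6: P = [[6]].
After inserting 2: P = [[2], [6]].
After inserting 4: P = [[2, 4], [6]].
After inserting 5: P = [[2, 4, 5], [6]].
After inserting 7: P = [[2, 4, 5, 7], [6]].
After inserting 1: P = [[1, 4, 5, 7], [2], [6]].
After inserting 3: P = [[1, 3, 5, 7], [2, 4], [6]].

The final insertion tableau P = [[1, 3, 5, 7], [2, 4], [6]] has shape [4, 2, 1].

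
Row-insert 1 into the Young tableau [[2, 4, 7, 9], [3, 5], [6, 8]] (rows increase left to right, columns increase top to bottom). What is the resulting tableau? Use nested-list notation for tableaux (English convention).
[[1, 4, 7, 9], [2, 5], [3, 8], [6]]

In row 1, 1 replaces 2 (the leftmost entry greater than 1); 2 is bumped to row 2. In row 2, 2 replaces 3 (the leftmost entry greater than 2); 3 is bumped to row 3. In row 3, 3 replaces 6 (the leftmost entry greater than 3); 6 is bumped to row 4. 6 starts a new row 4. The new tableau is [[1, 4, 7, 9], [2, 5], [3, 8], [6]].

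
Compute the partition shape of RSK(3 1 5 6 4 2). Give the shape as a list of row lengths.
Row-insert each entry into an empty tableau.

After inserting 3: P = [[3]].
After inserting 1: P = [[1], [3]].
After inserting 5: P = [[1, 5], [3]].
After inserting 6: P = [[1, 5, 6], [3]].
After inserting 4: P = [[1, 4, 6], [3, 5]].
After inserting 2: P = [[1, 2, 6], [3, 4], [5]].

The final insertion tableau P = [[1, 2, 6], [3, 4], [5]] has shape [3, 2, 1].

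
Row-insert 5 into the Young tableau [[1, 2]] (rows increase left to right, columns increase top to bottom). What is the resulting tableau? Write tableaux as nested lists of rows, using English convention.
[[1, 2, 5]]

5 is larger than every entry of row 1, so it is appended to row 1. The new tableau is [[1, 2, 5]].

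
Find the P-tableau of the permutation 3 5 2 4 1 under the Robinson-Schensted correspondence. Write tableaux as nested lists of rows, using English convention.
P = [[1, 4], [2, 5], [3]]

Insert 3: appended to row 1. P = [[3]].
Insert 5: appended to row 1. P = [[3, 5]].
Insert 2: 2 bumps 3 from row 1; 3 starts row 2. P = [[2, 5], [3]].
Insert 4: 4 bumps 5 from row 1; 5 appends to row 2. P = [[2, 4], [3, 5]].
Insert 1: 1 bumps 2 from row 1; 2 bumps 3 from row 2; 3 starts row 3. P = [[1, 4], [2, 5], [3]].

So P = [[1, 4], [2, 5], [3]].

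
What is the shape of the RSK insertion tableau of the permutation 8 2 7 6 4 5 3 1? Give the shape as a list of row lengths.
Row-insert each entry into an empty tableau.

After inserting 8: P = [[8]].
After inserting 2: P = [[2], [8]].
After inserting 7: P = [[2, 7], [8]].
After inserting 6: P = [[2, 6], [7], [8]].
After inserting 4: P = [[2, 4], [6], [7], [8]].
After inserting 5: P = [[2, 4, 5], [6], [7], [8]].
After inserting 3: P = [[2, 3, 5], [4], [6], [7], [8]].
After inserting 1: P = [[1, 3, 5], [2], [4], [6], [7], [8]].

The final insertion tableau P = [[1, 3, 5], [2], [4], [6], [7], [8]] has shape [3, 1, 1, 1, 1, 1].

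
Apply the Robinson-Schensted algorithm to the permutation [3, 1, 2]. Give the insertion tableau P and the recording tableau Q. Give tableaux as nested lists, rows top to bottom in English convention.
P = [[1, 2], [3]], Q = [[1, 3], [2]]

Insert each entry of the permutation into P by Schensted row insertion, recording in Q the position of each new cell.

Insert 3: appended to row 1. P = [[3]].
Insert 1: 1 bumps 3 from row 1; 3 starts row 2. P = [[1], [3]].
Insert 2: appended to row 1. P = [[1, 2], [3]].

So P = [[1, 2], [3]], Q = [[1, 3], [2]].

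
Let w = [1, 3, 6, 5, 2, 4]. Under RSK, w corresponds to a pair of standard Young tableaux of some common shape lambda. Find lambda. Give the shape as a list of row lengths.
[3, 2, 1]

Row-insert each entry into an empty tableau.

After inserting 1: P = [[1]].
After inserting 3: P = [[1, 3]].
After inserting 6: P = [[1, 3, 6]].
After inserting 5: P = [[1, 3, 5], [6]].
After inserting 2: P = [[1, 2, 5], [3], [6]].
After inserting 4: P = [[1, 2, 4], [3, 5], [6]].

The final insertion tableau P = [[1, 2, 4], [3, 5], [6]] has shape [3, 2, 1].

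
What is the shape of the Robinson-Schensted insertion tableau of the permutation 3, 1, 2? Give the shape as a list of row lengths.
[2, 1]

Row-insert each entry into an empty tableau.

After inserting 3: P = [[3]].
After inserting 1: P = [[1], [3]].
After inserting 2: P = [[1, 2], [3]].

The final insertion tableau P = [[1, 2], [3]] has shape [2, 1].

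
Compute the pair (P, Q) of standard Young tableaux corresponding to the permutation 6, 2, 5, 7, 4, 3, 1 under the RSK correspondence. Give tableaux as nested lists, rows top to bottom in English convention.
Insert each entry of the permutation into P by Schensted row insertion, recording in Q the position of each new cell.

Insert 6: appended to row 1. P = [[6]].
Insert 2: 2 bumps 6 from row 1; 6 starts row 2. P = [[2], [6]].
Insert 5: appended to row 1. P = [[2, 5], [6]].
Insert 7: appended to row 1. P = [[2, 5, 7], [6]].
Insert 4: 4 bumps 5 from row 1; 5 bumps 6 from row 2; 6 starts row 3. P = [[2, 4, 7], [5], [6]].
Insert 3: 3 bumps 4 from row 1; 4 bumps 5 from row 2; 5 bumps 6 from row 3; 6 starts row 4. P = [[2, 3, 7], [4], [5], [6]].
Insert 1: 1 bumps 2 from row 1; 2 bumps 4 from row 2; 4 bumps 5 from row 3; 5 bumps 6 from row 4; 6 starts row 5. P = [[1, 3, 7], [2], [4], [5], [6]].

So P = [[1, 3, 7], [2], [4], [5], [6]], Q = [[1, 3, 4], [2], [5], [6], [7]].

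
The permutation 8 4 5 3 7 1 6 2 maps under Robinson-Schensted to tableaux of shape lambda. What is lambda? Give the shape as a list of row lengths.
Row-insert each entry into an empty tableau.

After inserting 8: P = [[8]].
After inserting 4: P = [[4], [8]].
After inserting 5: P = [[4, 5], [8]].
After inserting 3: P = [[3, 5], [4], [8]].
After inserting 7: P = [[3, 5, 7], [4], [8]].
After inserting 1: P = [[1, 5, 7], [3], [4], [8]].
After inserting 6: P = [[1, 5, 6], [3, 7], [4], [8]].
After inserting 2: P = [[1, 2, 6], [3, 5], [4, 7], [8]].

The final insertion tableau P = [[1, 2, 6], [3, 5], [4, 7], [8]] has shape [3, 2, 2, 1].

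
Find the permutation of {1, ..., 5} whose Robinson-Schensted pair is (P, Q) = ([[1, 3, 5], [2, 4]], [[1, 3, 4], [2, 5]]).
Reverse the RSK construction: for i from n down to 1, find the cell of Q containing i, remove the entry at that cell from P, and reverse-bump it up through P; the value ejected from row 1 is w(i).

Step i=5: Q has 5 at row 2, column 2; remove 4 from row 2 of P and reverse-bump: 4 enters row 1 and ejects 3. So w(5) = 3. P is now [[1, 4, 5], [2]].
Step i=4: Q has 4 at row 1, column 3; remove that cell from P, ejecting 5. So w(4) = 5. P is now [[1, 4], [2]].
Step i=3: Q has 3 at row 1, column 2; remove that cell from P, ejecting 4. So w(3) = 4. P is now [[1], [2]].
Step i=2: Q has 2 at row 2, column 1; remove 2 from row 2 of P and reverse-bump: 2 enters row 1 and ejects 1. So w(2) = 1. P is now [[2]].
Step i=1: Q has 1 at row 1, column 1; remove that cell from P, ejecting 2. So w(1) = 2. P is now [].

So w = 2 1 4 5 3.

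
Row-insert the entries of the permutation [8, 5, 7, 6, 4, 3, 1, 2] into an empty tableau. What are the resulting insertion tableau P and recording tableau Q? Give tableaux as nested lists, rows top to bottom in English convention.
Insert each entry of the permutation into P by Schensted row insertion, recording in Q the position of each new cell.

Insert 8: appended to row 1. P = [[8]].
Insert 5: 5 bumps 8 from row 1; 8 starts row 2. P = [[5], [8]].
Insert 7: appended to row 1. P = [[5, 7], [8]].
Insert 6: 6 bumps 7 from row 1; 7 bumps 8 from row 2; 8 starts row 3. P = [[5, 6], [7], [8]].
Insert 4: 4 bumps 5 from row 1; 5 bumps 7 from row 2; 7 bumps 8 from row 3; 8 starts row 4. P = [[4, 6], [5], [7], [8]].
Insert 3: 3 bumps 4 from row 1; 4 bumps 5 from row 2; 5 bumps 7 from row 3; 7 bumps 8 from row 4; 8 starts row 5. P = [[3, 6], [4], [5], [7], [8]].
Insert 1: 1 bumps 3 from row 1; 3 bumps 4 from row 2; 4 bumps 5 from row 3; 5 bumps 7 from row 4; 7 bumps 8 from row 5; 8 starts row 6. P = [[1, 6], [3], [4], [5], [7], [8]].
Insert 2: 2 bumps 6 from row 1; 6 appends to row 2. P = [[1, 2], [3, 6], [4], [5], [7], [8]].

So P = [[1, 2], [3, 6], [4], [5], [7], [8]], Q = [[1, 3], [2, 8], [4], [5], [6], [7]].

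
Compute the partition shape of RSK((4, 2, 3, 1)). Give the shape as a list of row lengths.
[2, 1, 1]

Row-insert each entry into an empty tableau.

After inserting 4: P = [[4]].
After inserting 2: P = [[2], [4]].
After inserting 3: P = [[2, 3], [4]].
After inserting 1: P = [[1, 3], [2], [4]].

The final insertion tableau P = [[1, 3], [2], [4]] has shape [2, 1, 1].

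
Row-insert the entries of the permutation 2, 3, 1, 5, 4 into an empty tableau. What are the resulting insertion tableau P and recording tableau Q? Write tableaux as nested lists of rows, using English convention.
Insert each entry of the permutation into P by Schensted row insertion, recording in Q the position of each new cell.

Insert 2: appended to row 1. P = [[2]].
Insert 3: appended to row 1. P = [[2, 3]].
Insert 1: 1 bumps 2 from row 1; 2 starts row 2. P = [[1, 3], [2]].
Insert 5: appended to row 1. P = [[1, 3, 5], [2]].
Insert 4: 4 bumps 5 from row 1; 5 appends to row 2. P = [[1, 3, 4], [2, 5]].

So P = [[1, 3, 4], [2, 5]], Q = [[1, 2, 4], [3, 5]].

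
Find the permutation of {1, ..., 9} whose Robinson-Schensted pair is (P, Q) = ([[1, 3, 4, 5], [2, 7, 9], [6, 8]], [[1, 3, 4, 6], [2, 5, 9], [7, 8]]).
Reverse the RSK construction: for i from n down to 1, find the cell of Q containing i, remove the entry at that cell from P, and reverse-bump it up through P; the value ejected from row 1 is w(i).

Step i=9: Q has 9 at row 2, column 3; remove 9 from row 2 of P and reverse-bump: 9 enters row 1 and ejects 5. So w(9) = 5. P is now [[1, 3, 4, 9], [2, 7], [6, 8]].
Step i=8: Q has 8 at row 3, column 2; remove 8 from row 3 of P and reverse-bump: 8 enters row 2 and ejects 7; 7 enters row 1 and ejects 4. So w(8) = 4. P is now [[1, 3, 7, 9], [2, 8], [6]].
Step i=7: Q has 7 at row 3, column 1; remove 6 from row 3 of P and reverse-bump: 6 enters row 2 and ejects 2; 2 enters row 1 and ejects 1. So w(7) = 1. P is now [[2, 3, 7, 9], [6, 8]].
Step i=6: Q has 6 at row 1, column 4; remove that cell from P, ejecting 9. So w(6) = 9. P is now [[2, 3, 7], [6, 8]].
Step i=5: Q has 5 at row 2, column 2; remove 8 from row 2 of P and reverse-bump: 8 enters row 1 and ejects 7. So w(5) = 7. P is now [[2, 3, 8], [6]].
Step i=4: Q has 4 at row 1, column 3; remove that cell from P, ejecting 8. So w(4) = 8. P is now [[2, 3], [6]].
Step i=3: Q has 3 at row 1, column 2; remove that cell from P, ejecting 3. So w(3) = 3. P is now [[2], [6]].
Step i=2: Q has 2 at row 2, column 1; remove 6 from row 2 of P and reverse-bump: 6 enters row 1 and ejects 2. So w(2) = 2. P is now [[6]].
Step i=1: Q has 1 at row 1, column 1; remove that cell from P, ejecting 6. So w(1) = 6. P is now [].

So w = 6 2 3 8 7 9 1 4 5.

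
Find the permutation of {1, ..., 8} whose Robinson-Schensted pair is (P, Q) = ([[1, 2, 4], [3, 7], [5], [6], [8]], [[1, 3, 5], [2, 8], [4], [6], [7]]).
8 1 6 5 7 3 2 4

Reverse the RSK construction: for i from n down to 1, find the cell of Q containing i, remove the entry at that cell from P, and reverse-bump it up through P; the value ejected from row 1 is w(i).

Step i=8: Q has 8 at row 2, column 2; remove 7 from row 2 of P and reverse-bump: 7 enters row 1 and ejects 4. So w(8) = 4. P is now [[1, 2, 7], [3], [5], [6], [8]].
Step i=7: Q has 7 at row 5, column 1; remove 8 from row 5 of P and reverse-bump: 8 enters row 4 and ejects 6; 6 enters row 3 and ejects 5; 5 enters row 2 and ejects 3; 3 enters row 1 and ejects 2. So w(7) = 2. P is now [[1, 3, 7], [5], [6], [8]].
Step i=6: Q has 6 at row 4, column 1; remove 8 from row 4 of P and reverse-bump: 8 enters row 3 and ejects 6; 6 enters row 2 and ejects 5; 5 enters row 1 and ejects 3. So w(6) = 3. P is now [[1, 5, 7], [6], [8]].
Step i=5: Q has 5 at row 1, column 3; remove that cell from P, ejecting 7. So w(5) = 7. P is now [[1, 5], [6], [8]].
Step i=4: Q has 4 at row 3, column 1; remove 8 from row 3 of P and reverse-bump: 8 enters row 2 and ejects 6; 6 enters row 1 and ejects 5. So w(4) = 5. P is now [[1, 6], [8]].
Step i=3: Q has 3 at row 1, column 2; remove that cell from P, ejecting 6. So w(3) = 6. P is now [[1], [8]].
Step i=2: Q has 2 at row 2, column 1; remove 8 from row 2 of P and reverse-bump: 8 enters row 1 and ejects 1. So w(2) = 1. P is now [[8]].
Step i=1: Q has 1 at row 1, column 1; remove that cell from P, ejecting 8. So w(1) = 8. P is now [].

So w = 8 1 6 5 7 3 2 4.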